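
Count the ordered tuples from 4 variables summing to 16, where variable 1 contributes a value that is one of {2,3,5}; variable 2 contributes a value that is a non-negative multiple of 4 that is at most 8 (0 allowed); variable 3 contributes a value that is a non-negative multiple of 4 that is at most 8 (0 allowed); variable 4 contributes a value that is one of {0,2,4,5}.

5

The generating function for the choices is (z² + z³ + z⁵)·(1 + z⁴ + z⁸)·(1 + z⁴ + z⁸)·(1 + z² + z⁴ + z⁵); the count is [z¹⁶].
(z² + z³ + z⁵) has coefficients 0,0,1,1,0,1 for degrees 0…5.
(1 + z⁴ + z⁸) has coefficients 1,0,0,0,1,0,0,0,1,0,0,0,0,0,0,0,0 for degrees 0…16.
Multiplying by (1 + z⁴ + z⁸) gives running coefficients 1,0,0,0,2,0,0,0,3,0,0,0,2,0,0,0,1 for degrees 0…16.
Finally multiplying by (1 + z² + z⁴ + z⁵), the product of all factors after the first has coefficients 1,0,1,0,3,1,2,0,5,2,3,0,5,3,2,0,3 for degrees 0…16.
[z¹⁶] = 1·2 + 1·3 + 1·0 = 5.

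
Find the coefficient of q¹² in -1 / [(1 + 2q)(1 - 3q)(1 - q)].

The denominator gives the recurrence a_n = 2a_(n−1) + 5a_(n−2) − 6a_(n−3) for n ≥ 3; the numerator fixes a_0 = -1, a_1 = -2, a_2 = -9.
Iterating: -1, -2, -9, -22, -77, -210, -673, -1934, -5973, -17578, -53417, -158886, -479389, so a_12 = -479389.

-479389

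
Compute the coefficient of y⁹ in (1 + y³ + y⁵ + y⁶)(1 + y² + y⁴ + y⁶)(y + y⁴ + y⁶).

(1 + y³ + y⁵ + y⁶) has coefficients 1,0,0,1,0,1,1 for degrees 0…6.
(1 + y² + y⁴ + y⁶) has coefficients 1,0,1,0,1,0,1,0,0,0 for degrees 0…9.
Finally multiplying by (y + y⁴ + y⁶), the product of all factors after the first has coefficients 0,1,0,1,1,1,2,1,2,0 for degrees 0…9.
[y⁹] = 1·0 + 1·2 + 1·1 + 1·1 = 4.

4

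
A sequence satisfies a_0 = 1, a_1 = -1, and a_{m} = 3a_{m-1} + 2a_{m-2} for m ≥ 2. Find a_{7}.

-773

The ordinary generating function has denominator 1 - 3z - 2z^2.
Iterating the recurrence: a_0,…,a_{7} = 1, -1, -1, -5, -17, -61, -217, -773.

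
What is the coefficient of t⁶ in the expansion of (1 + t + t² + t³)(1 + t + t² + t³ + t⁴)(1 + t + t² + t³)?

13

(1 + t + t² + t³) has coefficients 1,1,1,1 for degrees 0…3.
(1 + t + t² + t³ + t⁴) has coefficients 1,1,1,1,1,0,0 for degrees 0…6.
Finally multiplying by (1 + t + t² + t³), the product of all factors after the first has coefficients 1,2,3,4,4,3,2 for degrees 0…6.
[t⁶] = 1·2 + 1·3 + 1·4 + 1·4 = 13.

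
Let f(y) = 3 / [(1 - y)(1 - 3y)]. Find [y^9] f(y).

88572

Partial fractions give a closed form: a_n = (-3/2)·1^n + (9/2)·3^n.
At n = 9: a_9 = 88572.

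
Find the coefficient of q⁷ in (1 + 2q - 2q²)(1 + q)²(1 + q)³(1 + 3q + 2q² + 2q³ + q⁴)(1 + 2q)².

(1 + 2q - 2q²) has coefficients 1,2,-2 for degrees 0…2.
(1 + q)² has coefficients 1,2,1,0,0,0,0,0 for degrees 0…7.
Multiplying by (1 + q)³ gives running coefficients 1,5,10,10,5,1,0,0 for degrees 0…7.
Multiplying by (1 + 3q + 2q² + 2q³ + q⁴) gives running coefficients 1,8,27,52,66,61,43,22 for degrees 0…7.
Finally multiplying by (1 + 2q)², the product of all factors after the first has coefficients 1,12,63,192,382,533,551,438 for degrees 0…7.
[q⁷] = 1·438 + 2·551 − 2·533 = 474.

474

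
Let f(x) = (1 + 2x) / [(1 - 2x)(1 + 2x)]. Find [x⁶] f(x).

64

Partial fractions give a closed form: a_n = (1)·2^n.
At n = 6: a_6 = 64.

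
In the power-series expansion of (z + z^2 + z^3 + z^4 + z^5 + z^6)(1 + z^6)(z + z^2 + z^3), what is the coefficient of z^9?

(z + z^2 + z^3 + z^4 + z^5 + z^6) has coefficients 0,1,1,1,1,1,1 for degrees 0…6.
(1 + z^6) has coefficients 1,0,0,0,0,0,1,0,0,0 for degrees 0…9.
Finally multiplying by (z + z^2 + z^3), the product of all factors after the first has coefficients 0,1,1,1,0,0,0,1,1,1 for degrees 0…9.
[z^9] = 1·1 + 1·1 + 1·0 + 1·0 + 1·0 + 1·1 = 3.

3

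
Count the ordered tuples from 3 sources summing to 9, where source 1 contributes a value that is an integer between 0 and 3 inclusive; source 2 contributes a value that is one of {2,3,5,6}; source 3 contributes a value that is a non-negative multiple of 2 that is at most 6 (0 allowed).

8

The generating function for the choices is (1 + x + x^2 + x^3)·(x^2 + x^3 + x^5 + x^6)·(1 + x^2 + x^4 + x^6); the count is [x^9].
(1 + x + x^2 + x^3) has coefficients 1,1,1,1 for degrees 0…3.
(x^2 + x^3 + x^5 + x^6) has coefficients 0,0,1,1,0,1,1,0,0,0 for degrees 0…9.
Finally multiplying by (1 + x^2 + x^4 + x^6), the product of all factors after the first has coefficients 0,0,1,1,1,2,2,2,2,2 for degrees 0…9.
[x^9] = 1·2 + 1·2 + 1·2 + 1·2 = 8.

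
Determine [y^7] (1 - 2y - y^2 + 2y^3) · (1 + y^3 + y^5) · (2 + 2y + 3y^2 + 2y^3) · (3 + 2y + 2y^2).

(1 - 2y - y^2 + 2y^3) has coefficients 1,-2,-1,2 for degrees 0…3.
(1 + y^3 + y^5) has coefficients 1,0,0,1,0,1,0,0 for degrees 0…7.
Multiplying by (2 + 2y + 3y^2 + 2y^3) gives running coefficients 2,2,3,4,2,5,4,3 for degrees 0…7.
Finally multiplying by (3 + 2y + 2y^2), the product of all factors after the first has coefficients 6,10,17,22,20,27,26,27 for degrees 0…7.
[y^7] = 1·27 − 2·26 − 1·27 + 2·20 = -12.

-12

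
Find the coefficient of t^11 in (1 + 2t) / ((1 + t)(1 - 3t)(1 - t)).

Partial fractions give a closed form: a_n = (-1/8)·(-1)^n + (15/8)·3^n + (-3/4)·1^n.
At n = 11: a_11 = 332150.

332150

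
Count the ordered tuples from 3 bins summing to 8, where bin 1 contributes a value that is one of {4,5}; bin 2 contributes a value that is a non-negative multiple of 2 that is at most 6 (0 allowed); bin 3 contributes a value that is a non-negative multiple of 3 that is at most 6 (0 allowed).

2

The generating function for the choices is (z^4 + z^5)·(1 + z^2 + z^4 + z^6)·(1 + z^3 + z^6); the count is [z^8].
(z^4 + z^5) has coefficients 0,0,0,0,1,1 for degrees 0…5.
(1 + z^2 + z^4 + z^6) has coefficients 1,0,1,0,1,0,1,0,0 for degrees 0…8.
Finally multiplying by (1 + z^3 + z^6), the product of all factors after the first has coefficients 1,0,1,1,1,1,2,1,1 for degrees 0…8.
[z^8] = 1·1 + 1·1 = 2.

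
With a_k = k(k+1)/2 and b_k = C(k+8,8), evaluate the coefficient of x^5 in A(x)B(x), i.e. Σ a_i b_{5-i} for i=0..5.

This is [x^5] in the product of the two ordinary generating functions.
Σ = 0·1287 + 1·495 + 3·165 + 6·45 + 10·9 + 15·1 = 1365.

1365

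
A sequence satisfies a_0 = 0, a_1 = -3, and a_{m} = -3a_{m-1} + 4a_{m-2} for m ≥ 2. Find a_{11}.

-2516583

The ordinary generating function has denominator 1 + 3z - 4z^2.
Iterating the recurrence: a_0,…,a_{11} = 0, -3, 9, -39, 153, -615, 2457, -9831, 39321, -157287, 629145, -2516583.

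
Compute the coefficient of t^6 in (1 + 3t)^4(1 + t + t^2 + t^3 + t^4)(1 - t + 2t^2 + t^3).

(1 + 3t)^4 has coefficients 1,12,54,108,81 for degrees 0…4.
(1 + t + t^2 + t^3 + t^4) has coefficients 1,1,1,1,1,0,0 for degrees 0…6.
Finally multiplying by (1 - t + 2t^2 + t^3), the product of all factors after the first has coefficients 1,0,2,3,3,2,3 for degrees 0…6.
[t^6] = 1·3 + 12·2 + 54·3 + 108·3 + 81·2 = 675.

675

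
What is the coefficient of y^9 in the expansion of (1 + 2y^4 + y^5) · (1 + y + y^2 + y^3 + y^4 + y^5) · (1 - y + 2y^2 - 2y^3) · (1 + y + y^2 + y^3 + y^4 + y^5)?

(1 + 2y^4 + y^5) has coefficients 1,0,0,0,2,1 for degrees 0…5.
(1 + y + y^2 + y^3 + y^4 + y^5) has coefficients 1,1,1,1,1,1,0,0,0,0 for degrees 0…9.
Multiplying by (1 - y + 2y^2 - 2y^3) gives running coefficients 1,0,2,0,0,0,-1,0,-2,0 for degrees 0…9.
Finally multiplying by (1 + y + y^2 + y^3 + y^4 + y^5), the product of all factors after the first has coefficients 1,1,3,3,3,3,1,1,-3,-3 for degrees 0…9.
[y^9] = 1·(-3) + 2·3 + 1·3 = 6.

6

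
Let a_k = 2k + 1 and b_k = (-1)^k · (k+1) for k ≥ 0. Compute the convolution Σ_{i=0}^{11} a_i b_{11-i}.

The convolution is the x^11 coefficient of A(x)B(x).
Σ = 1·(-12) + 3·11 + 5·(-10) + 7·9 + 9·(-8) + 11·7 + 13·(-6) + 15·5 + 17·(-4) + 19·3 + 21·(-2) + 23·1 = 6.

6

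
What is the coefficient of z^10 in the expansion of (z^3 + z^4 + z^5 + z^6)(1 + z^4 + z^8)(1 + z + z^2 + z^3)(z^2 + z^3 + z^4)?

12

(z^3 + z^4 + z^5 + z^6) has coefficients 0,0,0,1,1,1,1 for degrees 0…6.
(1 + z^4 + z^8) has coefficients 1,0,0,0,1,0,0,0,1,0,0 for degrees 0…10.
Multiplying by (1 + z + z^2 + z^3) gives running coefficients 1,1,1,1,1,1,1,1,1,1,1 for degrees 0…10.
Finally multiplying by (z^2 + z^3 + z^4), the product of all factors after the first has coefficients 0,0,1,2,3,3,3,3,3,3,3 for degrees 0…10.
[z^10] = 1·3 + 1·3 + 1·3 + 1·3 = 12.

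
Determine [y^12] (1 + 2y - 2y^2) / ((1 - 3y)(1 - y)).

The denominator gives the recurrence a_n = 4a_(n−1) − 3a_(n−2) for n ≥ 3; the numerator fixes a_0 = 1, a_1 = 6, a_2 = 19.
Iterating: 1, 6, 19, 58, 175, 526, 1579, 4738, 14215, 42646, 127939, 383818, 1151455, so a_12 = 1151455.

1151455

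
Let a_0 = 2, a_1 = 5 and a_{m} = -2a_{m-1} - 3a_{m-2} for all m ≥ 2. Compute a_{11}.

The ordinary generating function has denominator 1 + 2z + 3z^2.
Iterating the recurrence: a_0,…,a_{11} = 2, 5, -16, 17, 14, -79, 116, 5, -358, 701, -328, -1447.

-1447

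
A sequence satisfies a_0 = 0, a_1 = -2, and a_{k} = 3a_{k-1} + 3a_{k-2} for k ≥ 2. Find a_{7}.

The ordinary generating function has denominator 1 - 3t - 3t^2.
Iterating the recurrence: a_0,…,a_{7} = 0, -2, -6, -24, -90, -342, -1296, -4914.

-4914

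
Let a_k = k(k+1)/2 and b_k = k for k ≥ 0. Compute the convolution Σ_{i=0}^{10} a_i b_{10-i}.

495

This is [x^10] in the product of the two ordinary generating functions.
Σ = 0·10 + 1·9 + 3·8 + 6·7 + 10·6 + 15·5 + 21·4 + 28·3 + 36·2 + 45·1 + 55·0 = 495.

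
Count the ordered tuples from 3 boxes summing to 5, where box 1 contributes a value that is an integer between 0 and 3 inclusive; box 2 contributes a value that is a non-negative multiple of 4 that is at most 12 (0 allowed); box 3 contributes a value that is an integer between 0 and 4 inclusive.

5

The generating function for the choices is (1 + x + x² + x³)·(1 + x⁴ + x⁸ + x¹²)·(1 + x + x² + x³ + x⁴); the count is [x⁵].
(1 + x + x² + x³) has coefficients 1,1,1,1 for degrees 0…3.
(1 + x⁴ + x⁸ + x¹²) has coefficients 1,0,0,0,1,0 for degrees 0…5.
Finally multiplying by (1 + x + x² + x³ + x⁴), the product of all factors after the first has coefficients 1,1,1,1,2,1 for degrees 0…5.
[x⁵] = 1·1 + 1·2 + 1·1 + 1·1 = 5.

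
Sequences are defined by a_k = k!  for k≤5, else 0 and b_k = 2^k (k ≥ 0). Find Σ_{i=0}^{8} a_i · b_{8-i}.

The convolution is the x^8 coefficient of A(x)B(x).
Σ = 1·256 + 1·128 + 2·64 + 6·32 + 24·16 + 120·8 + 0·4 + 0·2 + 0·1 = 2048.

2048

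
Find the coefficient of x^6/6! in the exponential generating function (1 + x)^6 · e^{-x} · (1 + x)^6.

248749

The EGF product rule gives c_6 = Σ_{k_1+k_2+k_3=6} C(6; k_1,k_2,k_3) · ∏ g_i(k_i), where (1+x)^6 gives the falling factorial (6)_k; e^{-x} gives (-1)^k; (1+x)^6 gives the falling factorial (6)_k.
g_1(k) for k = 0…6: 1, 6, 30, 120, 360, 720, 720.
g_2(k) for k = 0…6: 1, -1, 1, -1, 1, -1, 1.
g_3(k) for k = 0…6: 1, 6, 30, 120, 360, 720, 720.
First combine the last two factors: h(k) = Σ_j C(k,j)·g_2(j)·g_3(k−j) for k = 0…6: 1, 5, 19, 47, 37, -151, -185.
c_6 = Σ_k C(6,k)·g_1(k)·h(6−k) = 1·1·(-185) + 6·6·(-151) + 15·30·37 + 20·120·47 + 15·360·19 + 6·720·5 + 1·720·1 = −185 − 5436 + 16650 + 112800 + 102600 + 21600 + 720 = 248749.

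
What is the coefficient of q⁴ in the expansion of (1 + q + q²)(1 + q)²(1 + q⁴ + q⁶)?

(1 + q + q²) has coefficients 1,1,1 for degrees 0…2.
(1 + q)² has coefficients 1,2,1,0,0 for degrees 0…4.
Finally multiplying by (1 + q⁴ + q⁶), the product of all factors after the first has coefficients 1,2,1,0,1 for degrees 0…4.
[q⁴] = 1·1 + 1·0 + 1·1 = 2.

2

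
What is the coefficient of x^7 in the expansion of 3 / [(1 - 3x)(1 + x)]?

The denominator gives the recurrence a_n = 2a_(n−1) + 3a_(n−2) for n ≥ 2; the numerator fixes a_0 = 3, a_1 = 6.
Iterating: 3, 6, 21, 60, 183, 546, 1641, 4920, so a_7 = 4920.

4920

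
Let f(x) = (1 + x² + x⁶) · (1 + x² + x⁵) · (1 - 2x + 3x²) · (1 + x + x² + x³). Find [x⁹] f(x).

7

(1 + x² + x⁶) has coefficients 1,0,1,0,0,0,1 for degrees 0…6.
(1 + x² + x⁵) has coefficients 1,0,1,0,0,1,0,0,0,0 for degrees 0…9.
Multiplying by (1 - 2x + 3x²) gives running coefficients 1,-2,4,-2,3,1,-2,3,0,0 for degrees 0…9.
Finally multiplying by (1 + x + x² + x³), the product of all factors after the first has coefficients 1,-1,3,1,3,6,0,5,2,1 for degrees 0…9.
[x⁹] = 1·1 + 1·5 + 1·1 = 7.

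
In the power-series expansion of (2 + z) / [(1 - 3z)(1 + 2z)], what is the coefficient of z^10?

Partial fractions give a closed form: a_n = (7/5)·3^n + (3/5)·(-2)^n.
At n = 10: a_10 = 83283.

83283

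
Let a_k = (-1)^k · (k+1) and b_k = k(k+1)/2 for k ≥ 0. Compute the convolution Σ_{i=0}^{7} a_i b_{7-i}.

10

The convolution is the x^7 coefficient of A(x)B(x).
Σ = 1·28 − 2·21 + 3·15 − 4·10 + 5·6 − 6·3 + 7·1 − 8·0 = 10.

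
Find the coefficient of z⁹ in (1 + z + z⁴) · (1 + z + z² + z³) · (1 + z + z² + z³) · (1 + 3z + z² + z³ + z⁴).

(1 + z + z⁴) has coefficients 1,1,0,0,1 for degrees 0…4.
(1 + z + z² + z³) has coefficients 1,1,1,1,0,0,0,0,0,0 for degrees 0…9.
Multiplying by (1 + z + z² + z³) gives running coefficients 1,2,3,4,3,2,1,0,0,0 for degrees 0…9.
Finally multiplying by (1 + 3z + z² + z³ + z⁴), the product of all factors after the first has coefficients 1,5,10,16,21,20,17,12,6,3 for degrees 0…9.
[z⁹] = 1·3 + 1·6 + 1·20 = 29.

29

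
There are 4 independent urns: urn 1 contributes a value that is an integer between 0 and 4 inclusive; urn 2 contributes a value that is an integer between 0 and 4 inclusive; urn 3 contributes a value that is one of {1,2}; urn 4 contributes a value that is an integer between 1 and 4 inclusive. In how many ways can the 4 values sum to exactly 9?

The generating function for the choices is (1 + z + z² + z³ + z⁴)·(1 + z + z² + z³ + z⁴)·(z + z²)·(z + z² + z³ + z⁴); the count is [z⁹].
(1 + z + z² + z³ + z⁴) has coefficients 1,1,1,1,1 for degrees 0…4.
(1 + z + z² + z³ + z⁴) has coefficients 1,1,1,1,1,0,0,0,0,0 for degrees 0…9.
Multiplying by (z + z²) gives running coefficients 0,1,2,2,2,2,1,0,0,0 for degrees 0…9.
Finally multiplying by (z + z² + z³ + z⁴), the product of all factors after the first has coefficients 0,0,1,3,5,7,8,7,5,3 for degrees 0…9.
[z⁹] = 1·3 + 1·5 + 1·7 + 1·8 + 1·7 = 30.

30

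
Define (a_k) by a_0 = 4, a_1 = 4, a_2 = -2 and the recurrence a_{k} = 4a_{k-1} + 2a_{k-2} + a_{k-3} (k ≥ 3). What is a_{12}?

The ordinary generating function has denominator 1 - 4q - 2q^2 - q^3.
Iterating the recurrence: a_0,…,a_{12} = 4, 4, -2, 4, 16, 70, 316, 1420, 6382, 28684, 128920, 579430, 2604244.

2604244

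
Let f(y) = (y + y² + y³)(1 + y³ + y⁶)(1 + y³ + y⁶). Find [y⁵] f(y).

(y + y² + y³) has coefficients 0,1,1,1 for degrees 0…3.
(1 + y³ + y⁶) has coefficients 1,0,0,1,0,0 for degrees 0…5.
Finally multiplying by (1 + y³ + y⁶), the product of all factors after the first has coefficients 1,0,0,2,0,0 for degrees 0…5.
[y⁵] = 1·0 + 1·2 + 1·0 = 2.

2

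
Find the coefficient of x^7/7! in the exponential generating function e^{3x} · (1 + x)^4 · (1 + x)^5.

The EGF product rule gives c_7 = Σ_{k_1+k_2+k_3=7} C(7; k_1,k_2,k_3) · ∏ g_i(k_i), where e^{3x} gives (3)^k; (1+x)^4 gives the falling factorial (4)_k; (1+x)^5 gives the falling factorial (5)_k.
g_1(k) for k = 0…7: 1, 3, 9, 27, 81, 243, 729, 2187.
g_2(k) for k = 0…7: 1, 4, 12, 24, 24, 0, 0, 0.
g_3(k) for k = 0…7: 1, 5, 20, 60, 120, 120, 0, 0.
First combine the last two factors: h(k) = Σ_j C(k,j)·g_2(j)·g_3(k−j) for k = 0…7: 1, 9, 72, 504, 3024, 15120, 60480, 181440.
c_7 = Σ_k C(7,k)·g_1(k)·h(7−k) = 1·1·181440 + 7·3·60480 + 21·9·15120 + 35·27·3024 + 35·81·504 + 21·243·72 + 7·729·9 + 1·2187·1 = 181440 + 1270080 + 2857680 + 2857680 + 1428840 + 367416 + 45927 + 2187 = 9011250.

9011250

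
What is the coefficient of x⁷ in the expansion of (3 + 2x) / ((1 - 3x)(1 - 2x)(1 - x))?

34040

Partial fractions give a closed form: a_n = (33/2)·3^n + (-16)·2^n + (5/2)·1^n.
At n = 7: a_7 = 34040.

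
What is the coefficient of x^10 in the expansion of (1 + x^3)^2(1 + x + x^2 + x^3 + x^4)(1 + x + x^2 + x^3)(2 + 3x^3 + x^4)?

(1 + x^3)^2 has coefficients 1,0,0,2,0,0,1 for degrees 0…6.
(1 + x + x^2 + x^3 + x^4) has coefficients 1,1,1,1,1,0,0,0,0,0,0 for degrees 0…10.
Multiplying by (1 + x + x^2 + x^3) gives running coefficients 1,2,3,4,4,3,2,1,0,0,0 for degrees 0…10.
Finally multiplying by (2 + 3x^3 + x^4), the product of all factors after the first has coefficients 2,4,6,11,15,17,19,18,13,9,5 for degrees 0…10.
[x^10] = 1·5 + 2·18 + 1·15 = 56.

56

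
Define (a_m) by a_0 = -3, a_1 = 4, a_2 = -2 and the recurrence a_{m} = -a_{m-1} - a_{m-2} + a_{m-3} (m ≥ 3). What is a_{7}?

27

The ordinary generating function has denominator 1 + q + q^2 - q^3.
Iterating the recurrence: a_0,…,a_{7} = -3, 4, -2, -5, 11, -8, -8, 27.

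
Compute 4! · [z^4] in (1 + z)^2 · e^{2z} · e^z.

The EGF product rule gives c_4 = Σ_{k_1+k_2+k_3=4} C(4; k_1,k_2,k_3) · ∏ g_i(k_i), where (1+z)^2 gives the falling factorial (2)_k; e^{2z} gives (2)^k; e^z gives (1)^k.
g_1(k) for k = 0…4: 1, 2, 2, 0, 0.
g_2(k) for k = 0…4: 1, 2, 4, 8, 16.
g_3(k) for k = 0…4: 1, 1, 1, 1, 1.
First combine the last two factors: h(k) = Σ_j C(k,j)·g_2(j)·g_3(k−j) for k = 0…4: 1, 3, 9, 27, 81.
c_4 = Σ_k C(4,k)·g_1(k)·h(4−k) = 1·1·81 + 4·2·27 + 6·2·9 = 81 + 216 + 108 = 405.

405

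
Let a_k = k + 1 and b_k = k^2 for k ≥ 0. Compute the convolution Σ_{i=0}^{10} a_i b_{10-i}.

Write out a_i and b_{10-i} for i = 0,…,10 and sum the products.
Σ = 1·100 + 2·81 + 3·64 + 4·49 + 5·36 + 6·25 + 7·16 + 8·9 + 9·4 + 10·1 + 11·0 = 1210.

1210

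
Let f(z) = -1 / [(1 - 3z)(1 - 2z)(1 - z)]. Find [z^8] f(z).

-28501

Partial fractions give a closed form: a_n = (-9/2)·3^n + (4)·2^n + (-1/2)·1^n.
At n = 8: a_8 = -28501.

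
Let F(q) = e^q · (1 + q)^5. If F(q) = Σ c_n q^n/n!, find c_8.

19081

The EGF product rule gives c_8 = Σ_{k_1+k_2=8} C(8; k_1,k_2) · ∏ g_i(k_i), where e^q gives (1)^k; (1+q)^5 gives the falling factorial (5)_k.
g_1(k) for k = 0…8: 1, 1, 1, 1, 1, 1, 1, 1, 1.
g_2(k) for k = 0…8: 1, 5, 20, 60, 120, 120, 0, 0, 0.
c_8 = Σ_k C(8,k)·g_1(k)·g_2(8−k) = 56·1·120 + 70·1·120 + 56·1·60 + 28·1·20 + 8·1·5 + 1·1·1 = 6720 + 8400 + 3360 + 560 + 40 + 1 = 19081.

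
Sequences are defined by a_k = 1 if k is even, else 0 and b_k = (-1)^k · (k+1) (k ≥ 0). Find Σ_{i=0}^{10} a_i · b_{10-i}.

36

Write out a_i and b_{10-i} for i = 0,…,10 and sum the products.
Σ = 1·11 + 0·(-10) + 1·9 + 0·(-8) + 1·7 + 0·(-6) + 1·5 + 0·(-4) + 1·3 + 0·(-2) + 1·1 = 36.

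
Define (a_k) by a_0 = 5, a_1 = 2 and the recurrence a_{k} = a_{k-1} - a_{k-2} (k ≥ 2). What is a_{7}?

The ordinary generating function has denominator 1 - t + t^2.
Iterating the recurrence: a_0,…,a_{7} = 5, 2, -3, -5, -2, 3, 5, 2.

2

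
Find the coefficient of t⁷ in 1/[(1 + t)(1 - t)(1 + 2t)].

-170

Partial fractions give a closed form: a_n = (-1/2)·(-1)^n + (1/6)·1^n + (4/3)·(-2)^n.
At n = 7: a_7 = -170.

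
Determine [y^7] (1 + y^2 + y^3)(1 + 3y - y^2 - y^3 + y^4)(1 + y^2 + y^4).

2

(1 + y^2 + y^3) has coefficients 1,0,1,1 for degrees 0…3.
(1 + 3y - y^2 - y^3 + y^4) has coefficients 1,3,-1,-1,1,0,0,0 for degrees 0…7.
Finally multiplying by (1 + y^2 + y^4), the product of all factors after the first has coefficients 1,3,0,2,1,2,0,-1 for degrees 0…7.
[y^7] = 1·(-1) + 1·2 + 1·1 = 2.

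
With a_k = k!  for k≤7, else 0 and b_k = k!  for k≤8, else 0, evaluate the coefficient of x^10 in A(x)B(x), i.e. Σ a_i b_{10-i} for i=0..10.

190080

The convolution is the x^10 coefficient of A(x)B(x).
Σ = 1·0 + 1·0 + 2·40320 + 6·5040 + 24·720 + 120·120 + 720·24 + 5040·6 + 0·2 + 0·1 + 0·1 = 190080.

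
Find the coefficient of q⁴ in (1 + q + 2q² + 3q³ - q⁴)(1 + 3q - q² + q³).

(1 + q + 2q² + 3q³ - q⁴) has coefficients 1,1,2,3,-1 for degrees 0…4.
(1 + 3q - q² + q³) has coefficients 1,3,-1,1,0 for degrees 0…4.
[q⁴] = 1·0 + 1·1 + 2·(-1) + 3·3 − 1·1 = 7.

7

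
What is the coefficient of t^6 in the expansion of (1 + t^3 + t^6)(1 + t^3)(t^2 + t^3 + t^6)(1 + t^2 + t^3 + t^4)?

(1 + t^3 + t^6) has coefficients 1,0,0,1,0,0,1 for degrees 0…6.
(1 + t^3) has coefficients 1,0,0,1,0,0,0 for degrees 0…6.
Multiplying by (t^2 + t^3 + t^6) gives running coefficients 0,0,1,1,0,1,2 for degrees 0…6.
Finally multiplying by (1 + t^2 + t^3 + t^4), the product of all factors after the first has coefficients 0,0,1,1,1,3,4 for degrees 0…6.
[t^6] = 1·4 + 1·1 + 1·0 = 5.

5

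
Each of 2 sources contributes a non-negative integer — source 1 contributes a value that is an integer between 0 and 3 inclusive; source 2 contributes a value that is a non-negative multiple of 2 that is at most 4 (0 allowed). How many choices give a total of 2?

The generating function for the choices is (1 + z + z^2 + z^3)·(1 + z^2 + z^4); the count is [z^2].
(1 + z + z^2 + z^3) has coefficients 1,1,1 for degrees 0…2.
(1 + z^2 + z^4) has coefficients 1,0,1 for degrees 0…2.
[z^2] = 1·1 + 1·0 + 1·1 = 2.

2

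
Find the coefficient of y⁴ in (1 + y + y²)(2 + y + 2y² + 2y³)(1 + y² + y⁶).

9

(1 + y + y²) has coefficients 1,1,1 for degrees 0…2.
(2 + y + 2y² + 2y³) has coefficients 2,1,2,2,0 for degrees 0…4.
Finally multiplying by (1 + y² + y⁶), the product of all factors after the first has coefficients 2,1,4,3,2 for degrees 0…4.
[y⁴] = 1·2 + 1·3 + 1·4 = 9.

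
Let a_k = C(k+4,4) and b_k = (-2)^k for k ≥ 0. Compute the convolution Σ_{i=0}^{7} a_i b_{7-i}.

This is [x^7] in the product of the two ordinary generating functions.
Σ = 1·(-128) + 5·64 + 15·(-32) + 35·16 + 70·(-8) + 126·4 + 210·(-2) + 330·1 = 126.

126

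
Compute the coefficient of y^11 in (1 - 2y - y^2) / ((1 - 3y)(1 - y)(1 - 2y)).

179194

Partial fractions give a closed form: a_n = (1)·3^n + (-1)·1^n + (1)·2^n.
At n = 11: a_11 = 179194.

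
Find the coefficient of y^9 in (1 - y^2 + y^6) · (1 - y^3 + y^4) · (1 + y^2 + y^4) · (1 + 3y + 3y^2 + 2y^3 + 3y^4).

3

(1 - y^2 + y^6) has coefficients 1,0,-1,0,0,0,1 for degrees 0…6.
(1 - y^3 + y^4) has coefficients 1,0,0,-1,1,0,0,0,0,0 for degrees 0…9.
Multiplying by (1 + y^2 + y^4) gives running coefficients 1,0,1,-1,2,-1,1,-1,1,0 for degrees 0…9.
Finally multiplying by (1 + 3y + 3y^2 + 2y^3 + 3y^4), the product of all factors after the first has coefficients 1,3,4,4,5,4,5,0,5,-1 for degrees 0…9.
[y^9] = 1·(-1) − 1·0 + 1·4 = 3.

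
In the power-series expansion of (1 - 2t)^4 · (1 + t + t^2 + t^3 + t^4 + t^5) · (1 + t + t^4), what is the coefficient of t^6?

18

(1 - 2t)^4 has coefficients 1,-8,24,-32,16 for degrees 0…4.
(1 + t + t^2 + t^3 + t^4 + t^5) has coefficients 1,1,1,1,1,1,0 for degrees 0…6.
Finally multiplying by (1 + t + t^4), the product of all factors after the first has coefficients 1,2,2,2,3,3,2 for degrees 0…6.
[t^6] = 1·2 − 8·3 + 24·3 − 32·2 + 16·2 = 18.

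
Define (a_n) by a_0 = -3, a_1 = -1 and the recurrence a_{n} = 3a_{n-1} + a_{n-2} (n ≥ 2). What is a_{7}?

-2269

The ordinary generating function has denominator 1 - 3y - y^2.
Iterating the recurrence: a_0,…,a_{7} = -3, -1, -6, -19, -63, -208, -687, -2269.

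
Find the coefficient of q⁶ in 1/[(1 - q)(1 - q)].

The denominator gives the recurrence a_n = 2a_(n−1) − a_(n−2) for n ≥ 2; the numerator fixes a_0 = 1, a_1 = 2.
Iterating: 1, 2, 3, 4, 5, 6, 7, so a_6 = 7.

7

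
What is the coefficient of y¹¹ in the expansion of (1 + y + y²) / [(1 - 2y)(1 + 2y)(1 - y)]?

The denominator gives the recurrence a_n = a_(n−1) + 4a_(n−2) − 4a_(n−3) for n ≥ 3; the numerator fixes a_0 = 1, a_1 = 2, a_2 = 7.
Iterating: 1, 2, 7, 11, 31, 47, 127, 191, 511, 767, 2047, 3071, so a_11 = 3071.

3071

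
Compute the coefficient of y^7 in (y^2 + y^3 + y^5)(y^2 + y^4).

2

(y^2 + y^3 + y^5) has coefficients 0,0,1,1,0,1 for degrees 0…5.
(y^2 + y^4) has coefficients 0,0,1,0,1,0,0,0 for degrees 0…7.
[y^7] = 1·0 + 1·1 + 1·1 = 2.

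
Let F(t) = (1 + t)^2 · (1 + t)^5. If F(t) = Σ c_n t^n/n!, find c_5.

2520

The EGF product rule gives c_5 = Σ_{k_1+k_2=5} C(5; k_1,k_2) · ∏ g_i(k_i), where (1+t)^2 gives the falling factorial (2)_k; (1+t)^5 gives the falling factorial (5)_k.
g_1(k) for k = 0…5: 1, 2, 2, 0, 0, 0.
g_2(k) for k = 0…5: 1, 5, 20, 60, 120, 120.
c_5 = Σ_k C(5,k)·g_1(k)·g_2(5−k) = 1·1·120 + 5·2·120 + 10·2·60 = 120 + 1200 + 1200 = 2520.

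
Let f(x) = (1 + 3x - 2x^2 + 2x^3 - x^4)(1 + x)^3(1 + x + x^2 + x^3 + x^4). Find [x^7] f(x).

(1 + 3x - 2x^2 + 2x^3 - x^4) has coefficients 1,3,-2,2,-1 for degrees 0…4.
(1 + x)^3 has coefficients 1,3,3,1,0,0,0,0 for degrees 0…7.
Finally multiplying by (1 + x + x^2 + x^3 + x^4), the product of all factors after the first has coefficients 1,4,7,8,8,7,4,1 for degrees 0…7.
[x^7] = 1·1 + 3·4 − 2·7 + 2·8 − 1·8 = 7.

7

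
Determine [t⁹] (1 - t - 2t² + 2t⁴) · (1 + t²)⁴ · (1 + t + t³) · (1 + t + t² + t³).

-15

(1 - t - 2t² + 2t⁴) has coefficients 1,-1,-2,0,2 for degrees 0…4.
(1 + t²)⁴ has coefficients 1,0,4,0,6,0,4,0,1,0 for degrees 0…9.
Multiplying by (1 + t + t³) gives running coefficients 1,1,4,5,6,10,4,10,1,5 for degrees 0…9.
Finally multiplying by (1 + t + t² + t³), the product of all factors after the first has coefficients 1,2,6,11,16,25,25,30,25,20 for degrees 0…9.
[t⁹] = 1·20 − 1·25 − 2·30 + 2·25 = -15.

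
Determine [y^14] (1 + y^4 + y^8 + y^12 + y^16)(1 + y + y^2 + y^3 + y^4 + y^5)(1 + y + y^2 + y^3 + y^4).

(1 + y^4 + y^8 + y^12 + y^16) has coefficients 1,0,0,0,1,0,0,0,1,0,0,0,1,0,0 for degrees 0…14.
(1 + y + y^2 + y^3 + y^4 + y^5) has coefficients 1,1,1,1,1,1,0,0,0,0,0,0,0,0,0 for degrees 0…14.
Finally multiplying by (1 + y + y^2 + y^3 + y^4), the product of all factors after the first has coefficients 1,2,3,4,5,5,4,3,2,1,0,0,0,0,0 for degrees 0…14.
[y^14] = 1·0 + 1·0 + 1·4 + 1·3 = 7.

7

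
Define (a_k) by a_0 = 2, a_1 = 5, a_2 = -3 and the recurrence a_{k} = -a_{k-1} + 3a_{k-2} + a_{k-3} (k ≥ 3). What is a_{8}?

The ordinary generating function has denominator 1 + t - 3t^2 - t^3.
Iterating the recurrence: a_0,…,a_{8} = 2, 5, -3, 20, -24, 81, -133, 352, -670.

-670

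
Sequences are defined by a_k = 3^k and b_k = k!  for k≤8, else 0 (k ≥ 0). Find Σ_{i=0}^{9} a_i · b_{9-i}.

236304

The convolution is the t^9 coefficient of A(t)B(t).
Σ = 1·0 + 3·40320 + 9·5040 + 27·720 + 81·120 + 243·24 + 729·6 + 2187·2 + 6561·1 + 19683·1 = 236304.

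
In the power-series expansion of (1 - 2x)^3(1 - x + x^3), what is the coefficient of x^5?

(1 - 2x)^3 has coefficients 1,-6,12,-8 for degrees 0…3.
(1 - x + x^3) has coefficients 1,-1,0,1,0,0 for degrees 0…5.
[x^5] = 1·0 − 6·0 + 12·1 − 8·0 = 12.

12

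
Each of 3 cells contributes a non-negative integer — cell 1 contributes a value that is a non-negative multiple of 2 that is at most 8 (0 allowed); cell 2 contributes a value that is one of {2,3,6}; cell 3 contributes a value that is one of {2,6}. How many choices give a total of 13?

2

The generating function for the choices is (1 + q^2 + q^4 + q^6 + q^8)·(q^2 + q^3 + q^6)·(q^2 + q^6); the count is [q^13].
(1 + q^2 + q^4 + q^6 + q^8) has coefficients 1,0,1,0,1,0,1,0,1 for degrees 0…8.
(q^2 + q^3 + q^6) has coefficients 0,0,1,1,0,0,1,0,0,0,0,0,0,0 for degrees 0…13.
Finally multiplying by (q^2 + q^6), the product of all factors after the first has coefficients 0,0,0,0,1,1,0,0,2,1,0,0,1,0 for degrees 0…13.
[q^13] = 1·0 + 1·0 + 1·1 + 1·0 + 1·1 = 2.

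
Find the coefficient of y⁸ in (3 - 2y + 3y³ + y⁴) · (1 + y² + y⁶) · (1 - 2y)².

(3 - 2y + 3y³ + y⁴) has coefficients 3,-2,0,3,1 for degrees 0…4.
(1 + y² + y⁶) has coefficients 1,0,1,0,0,0,1,0,0 for degrees 0…8.
Finally multiplying by (1 - 2y)², the product of all factors after the first has coefficients 1,-4,5,-4,4,0,1,-4,4 for degrees 0…8.
[y⁸] = 3·4 − 2·(-4) + 3·0 + 1·4 = 24.

24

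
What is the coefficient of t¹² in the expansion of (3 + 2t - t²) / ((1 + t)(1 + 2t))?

14336

The denominator gives the recurrence a_n = −3a_(n−1) − 2a_(n−2) for n ≥ 3; the numerator fixes a_0 = 3, a_1 = -7, a_2 = 14.
Iterating: 3, -7, 14, -28, 56, -112, 224, -448, 896, -1792, 3584, -7168, 14336, so a_12 = 14336.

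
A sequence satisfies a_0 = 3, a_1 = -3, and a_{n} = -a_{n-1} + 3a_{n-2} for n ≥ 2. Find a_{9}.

-3477

The ordinary generating function has denominator 1 + x - 3x^2.
Iterating the recurrence: a_0,…,a_{9} = 3, -3, 12, -21, 57, -120, 291, -651, 1524, -3477.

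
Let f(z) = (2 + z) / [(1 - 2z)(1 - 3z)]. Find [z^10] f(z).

408223

Partial fractions give a closed form: a_n = (-5)·2^n + (7)·3^n.
At n = 10: a_10 = 408223.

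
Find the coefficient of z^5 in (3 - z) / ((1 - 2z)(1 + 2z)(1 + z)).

-84

Partial fractions give a closed form: a_n = (5/6)·2^n + (7/2)·(-2)^n + (-4/3)·(-1)^n.
At n = 5: a_5 = -84.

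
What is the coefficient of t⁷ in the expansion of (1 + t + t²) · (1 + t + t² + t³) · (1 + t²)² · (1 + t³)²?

25

(1 + t + t²) has coefficients 1,1,1 for degrees 0…2.
(1 + t + t² + t³) has coefficients 1,1,1,1,0,0,0,0 for degrees 0…7.
Multiplying by (1 + t²)² gives running coefficients 1,1,3,3,3,3,1,1 for degrees 0…7.
Finally multiplying by (1 + t³)², the product of all factors after the first has coefficients 1,1,3,5,5,9,8,8 for degrees 0…7.
[t⁷] = 1·8 + 1·8 + 1·9 = 25.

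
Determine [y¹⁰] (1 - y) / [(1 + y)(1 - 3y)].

29525

Partial fractions give a closed form: a_n = (1/2)·(-1)^n + (1/2)·3^n.
At n = 10: a_10 = 29525.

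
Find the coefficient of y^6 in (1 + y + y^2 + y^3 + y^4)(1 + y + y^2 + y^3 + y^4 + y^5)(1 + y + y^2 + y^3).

18

(1 + y + y^2 + y^3 + y^4) has coefficients 1,1,1,1,1 for degrees 0…4.
(1 + y + y^2 + y^3 + y^4 + y^5) has coefficients 1,1,1,1,1,1,0 for degrees 0…6.
Finally multiplying by (1 + y + y^2 + y^3), the product of all factors after the first has coefficients 1,2,3,4,4,4,3 for degrees 0…6.
[y^6] = 1·3 + 1·4 + 1·4 + 1·4 + 1·3 = 18.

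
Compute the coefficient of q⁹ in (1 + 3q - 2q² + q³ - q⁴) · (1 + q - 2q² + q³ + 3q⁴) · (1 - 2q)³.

(1 + 3q - 2q² + q³ - q⁴) has coefficients 1,3,-2,1,-1 for degrees 0…4.
(1 + q - 2q² + q³ + 3q⁴) has coefficients 1,1,-2,1,3,0,0,0,0,0 for degrees 0…9.
Finally multiplying by (1 - 2q)³, the product of all factors after the first has coefficients 1,-5,4,17,-35,10,28,-24,0,0 for degrees 0…9.
[q⁹] = 1·0 + 3·0 − 2·(-24) + 1·28 − 1·10 = 66.

66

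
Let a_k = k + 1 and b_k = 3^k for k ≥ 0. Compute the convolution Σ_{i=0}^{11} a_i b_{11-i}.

The convolution is the x^11 coefficient of A(x)B(x).
Σ = 1·177147 + 2·59049 + 3·19683 + 4·6561 + 5·2187 + 6·729 + 7·243 + 8·81 + 9·27 + 10·9 + 11·3 + 12·1 = 398574.

398574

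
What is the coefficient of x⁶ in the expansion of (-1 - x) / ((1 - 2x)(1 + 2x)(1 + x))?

-64

Partial fractions give a closed form: a_n = (-1/2)·2^n + (-1/2)·(-2)^n.
At n = 6: a_6 = -64.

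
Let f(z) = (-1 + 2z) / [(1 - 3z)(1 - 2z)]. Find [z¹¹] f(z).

-177147

The denominator gives the recurrence a_n = 5a_(n−1) − 6a_(n−2) for n ≥ 2; the numerator fixes a_0 = -1, a_1 = -3.
Iterating: -1, -3, -9, -27, -81, -243, -729, -2187, -6561, -19683, -59049, -177147, so a_11 = -177147.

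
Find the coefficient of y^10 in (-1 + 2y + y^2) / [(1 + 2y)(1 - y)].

-1194

The denominator gives the recurrence a_n = −a_(n−1) + 2a_(n−2) for n ≥ 3; the numerator fixes a_0 = -1, a_1 = 3, a_2 = -4.
Iterating: -1, 3, -4, 10, -18, 38, -74, 150, -298, 598, -1194, so a_10 = -1194.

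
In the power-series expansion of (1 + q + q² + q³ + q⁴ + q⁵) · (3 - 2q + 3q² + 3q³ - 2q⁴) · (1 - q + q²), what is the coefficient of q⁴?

(1 + q + q² + q³ + q⁴ + q⁵) has coefficients 1,1,1,1,1 for degrees 0…4.
(3 - 2q + 3q² + 3q³ - 2q⁴) has coefficients 3,-2,3,3,-2 for degrees 0…4.
Finally multiplying by (1 - q + q²), the product of all factors after the first has coefficients 3,-5,8,-2,-2 for degrees 0…4.
[q⁴] = 1·(-2) + 1·(-2) + 1·8 + 1·(-5) + 1·3 = 2.

2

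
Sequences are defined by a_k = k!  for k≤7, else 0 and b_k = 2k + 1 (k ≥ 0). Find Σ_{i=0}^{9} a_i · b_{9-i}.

31728

This is [x^9] in the product of the two ordinary generating functions.
Σ = 1·19 + 1·17 + 2·15 + 6·13 + 24·11 + 120·9 + 720·7 + 5040·5 + 0·3 + 0·1 = 31728.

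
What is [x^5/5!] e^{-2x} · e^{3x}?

1

The EGF product rule gives c_5 = Σ_{k_1+k_2=5} C(5; k_1,k_2) · ∏ g_i(k_i), where e^{-2x} gives (-2)^k; e^{3x} gives (3)^k.
g_1(k) for k = 0…5: 1, -2, 4, -8, 16, -32.
g_2(k) for k = 0…5: 1, 3, 9, 27, 81, 243.
c_5 = Σ_k C(5,k)·g_1(k)·g_2(5−k) = 1·1·243 + 5·(-2)·81 + 10·4·27 + 10·(-8)·9 + 5·16·3 + 1·(-32)·1 = 243 − 810 + 1080 − 720 + 240 − 32 = 1.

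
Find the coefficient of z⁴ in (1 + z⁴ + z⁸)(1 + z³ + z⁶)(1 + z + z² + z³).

2

(1 + z⁴ + z⁸) has coefficients 1,0,0,0,1 for degrees 0…4.
(1 + z³ + z⁶) has coefficients 1,0,0,1,0 for degrees 0…4.
Finally multiplying by (1 + z + z² + z³), the product of all factors after the first has coefficients 1,1,1,2,1 for degrees 0…4.
[z⁴] = 1·1 + 1·1 = 2.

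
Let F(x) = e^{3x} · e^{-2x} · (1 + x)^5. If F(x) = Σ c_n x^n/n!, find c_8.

The EGF product rule gives c_8 = Σ_{k_1+k_2+k_3=8} C(8; k_1,k_2,k_3) · ∏ g_i(k_i), where e^{3x} gives (3)^k; e^{-2x} gives (-2)^k; (1+x)^5 gives the falling factorial (5)_k.
g_1(k) for k = 0…8: 1, 3, 9, 27, 81, 243, 729, 2187, 6561.
g_2(k) for k = 0…8: 1, -2, 4, -8, 16, -32, 64, -128, 256.
g_3(k) for k = 0…8: 1, 5, 20, 60, 120, 120, 0, 0, 0.
First combine the last two factors: h(k) = Σ_j C(k,j)·g_2(j)·g_3(k−j) for k = 0…8: 1, 3, 4, -8, -24, 88, 64, -1248, 4096.
c_8 = Σ_k C(8,k)·g_1(k)·h(8−k) = 1·1·4096 + 8·3·(-1248) + 28·9·64 + 56·27·88 + 70·81·(-24) + 56·243·(-8) + 28·729·4 + 8·2187·3 + 1·6561·1 = 4096 − 29952 + 16128 + 133056 − 136080 − 108864 + 81648 + 52488 + 6561 = 19081.

19081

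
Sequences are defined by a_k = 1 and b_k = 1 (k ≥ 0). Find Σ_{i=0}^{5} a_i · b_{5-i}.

6

The convolution is the x^5 coefficient of A(x)B(x).
Σ = 1·1 + 1·1 + 1·1 + 1·1 + 1·1 + 1·1 = 6.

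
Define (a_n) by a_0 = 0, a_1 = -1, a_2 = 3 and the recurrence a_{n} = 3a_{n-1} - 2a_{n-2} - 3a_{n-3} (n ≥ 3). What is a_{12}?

-7773

The ordinary generating function has denominator 1 - 3z + 2z^2 + 3z^3.
Iterating the recurrence: a_0,…,a_{12} = 0, -1, 3, 11, 30, 59, 84, 44, -213, -979, -2643, -5332, -7773.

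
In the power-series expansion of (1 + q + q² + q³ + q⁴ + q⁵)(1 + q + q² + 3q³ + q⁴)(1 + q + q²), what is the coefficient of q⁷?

18

(1 + q + q² + q³ + q⁴ + q⁵) has coefficients 1,1,1,1,1,1 for degrees 0…5.
(1 + q + q² + 3q³ + q⁴) has coefficients 1,1,1,3,1,0,0,0 for degrees 0…7.
Finally multiplying by (1 + q + q²), the product of all factors after the first has coefficients 1,2,3,5,5,4,1,0 for degrees 0…7.
[q⁷] = 1·0 + 1·1 + 1·4 + 1·5 + 1·5 + 1·3 = 18.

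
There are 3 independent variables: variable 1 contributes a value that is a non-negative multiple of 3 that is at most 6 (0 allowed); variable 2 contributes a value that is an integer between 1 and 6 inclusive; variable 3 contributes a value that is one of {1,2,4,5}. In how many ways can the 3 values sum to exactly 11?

The generating function for the choices is (1 + t^3 + t^6)·(t + t^2 + t^3 + t^4 + t^5 + t^6)·(t + t^2 + t^4 + t^5); the count is [t^11].
(1 + t^3 + t^6) has coefficients 1,0,0,1,0,0,1 for degrees 0…6.
(t + t^2 + t^3 + t^4 + t^5 + t^6) has coefficients 0,1,1,1,1,1,1,0,0,0,0,0 for degrees 0…11.
Finally multiplying by (t + t^2 + t^4 + t^5), the product of all factors after the first has coefficients 0,0,1,2,2,3,4,4,3,2,2,1 for degrees 0…11.
[t^11] = 1·1 + 1·3 + 1·3 = 7.

7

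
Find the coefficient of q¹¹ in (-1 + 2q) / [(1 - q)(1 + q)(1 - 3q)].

The denominator gives the recurrence a_n = 3a_(n−1) + a_(n−2) − 3a_(n−3) for n ≥ 3; the numerator fixes a_0 = -1, a_1 = -1, a_2 = -4.
Iterating: -1, -1, -4, -10, -31, -91, -274, -820, -2461, -7381, -22144, -66430, so a_11 = -66430.

-66430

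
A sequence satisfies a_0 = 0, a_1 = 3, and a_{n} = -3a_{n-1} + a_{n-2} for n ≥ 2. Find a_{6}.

The ordinary generating function has denominator 1 + 3x - x^2.
Iterating the recurrence: a_0,…,a_{6} = 0, 3, -9, 30, -99, 327, -1080.

-1080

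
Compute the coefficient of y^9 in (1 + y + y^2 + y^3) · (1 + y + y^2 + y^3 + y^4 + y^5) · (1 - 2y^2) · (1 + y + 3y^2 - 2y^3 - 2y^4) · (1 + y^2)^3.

(1 + y + y^2 + y^3) has coefficients 1,1,1,1 for degrees 0…3.
(1 + y + y^2 + y^3 + y^4 + y^5) has coefficients 1,1,1,1,1,1,0,0,0,0 for degrees 0…9.
Multiplying by (1 - 2y^2) gives running coefficients 1,1,-1,-1,-1,-1,-2,-2,0,0 for degrees 0…9.
Multiplying by (1 + y + 3y^2 - 2y^3 - 2y^4) gives running coefficients 1,2,3,-1,-9,-5,-2,-3,-4,0 for degrees 0…9.
Finally multiplying by (1 + y^2)^3, the product of all factors after the first has coefficients 1,2,6,5,3,-2,-19,-19,-34,-25 for degrees 0…9.
[y^9] = 1·(-25) + 1·(-34) + 1·(-19) + 1·(-19) = -97.

-97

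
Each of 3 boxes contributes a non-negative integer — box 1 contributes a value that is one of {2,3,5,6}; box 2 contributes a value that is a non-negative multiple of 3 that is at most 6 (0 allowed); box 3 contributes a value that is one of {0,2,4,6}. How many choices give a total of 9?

The generating function for the choices is (z^2 + z^3 + z^5 + z^6)·(1 + z^3 + z^6)·(1 + z^2 + z^4 + z^6); the count is [z^9].
(z^2 + z^3 + z^5 + z^6) has coefficients 0,0,1,1,0,1,1 for degrees 0…6.
(1 + z^3 + z^6) has coefficients 1,0,0,1,0,0,1,0,0,0 for degrees 0…9.
Finally multiplying by (1 + z^2 + z^4 + z^6), the product of all factors after the first has coefficients 1,0,1,1,1,1,2,1,1,1 for degrees 0…9.
[z^9] = 1·1 + 1·2 + 1·1 + 1·1 = 5.

5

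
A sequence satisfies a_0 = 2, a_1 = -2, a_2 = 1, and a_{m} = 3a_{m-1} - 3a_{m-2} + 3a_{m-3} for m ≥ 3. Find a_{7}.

The ordinary generating function has denominator 1 - 3y + 3y^2 - 3y^3.
Iterating the recurrence: a_0,…,a_{7} = 2, -2, 1, 15, 36, 66, 135, 315.

315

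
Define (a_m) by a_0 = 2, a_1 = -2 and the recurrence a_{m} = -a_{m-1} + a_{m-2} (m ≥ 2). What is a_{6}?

26

The ordinary generating function has denominator 1 + z - z^2.
Iterating the recurrence: a_0,…,a_{6} = 2, -2, 4, -6, 10, -16, 26.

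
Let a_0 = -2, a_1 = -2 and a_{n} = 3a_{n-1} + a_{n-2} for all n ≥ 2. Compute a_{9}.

The ordinary generating function has denominator 1 - 3y - y^2.
Iterating the recurrence: a_0,…,a_{9} = -2, -2, -8, -26, -86, -284, -938, -3098, -10232, -33794.

-33794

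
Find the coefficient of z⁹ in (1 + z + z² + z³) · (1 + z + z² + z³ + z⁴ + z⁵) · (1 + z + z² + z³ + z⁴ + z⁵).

(1 + z + z² + z³) has coefficients 1,1,1,1 for degrees 0…3.
(1 + z + z² + z³ + z⁴ + z⁵) has coefficients 1,1,1,1,1,1,0,0,0,0 for degrees 0…9.
Finally multiplying by (1 + z + z² + z³ + z⁴ + z⁵), the product of all factors after the first has coefficients 1,2,3,4,5,6,5,4,3,2 for degrees 0…9.
[z⁹] = 1·2 + 1·3 + 1·4 + 1·5 = 14.

14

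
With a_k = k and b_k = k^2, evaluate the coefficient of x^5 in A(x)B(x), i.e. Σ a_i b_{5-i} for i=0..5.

50

This is [x^5] in the product of the two ordinary generating functions.
Σ = 0·25 + 1·16 + 2·9 + 3·4 + 4·1 + 5·0 = 50.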